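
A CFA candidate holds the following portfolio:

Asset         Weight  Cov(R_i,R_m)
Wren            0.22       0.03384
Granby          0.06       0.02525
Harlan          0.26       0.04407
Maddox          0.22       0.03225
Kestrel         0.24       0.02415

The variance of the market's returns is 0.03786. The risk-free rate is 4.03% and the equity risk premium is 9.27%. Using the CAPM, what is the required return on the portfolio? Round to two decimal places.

12.19%

β_Wren = 0.03384 / 0.03786 = 0.8938
β_Granby = 0.02525 / 0.03786 = 0.6669
β_Harlan = 0.04407 / 0.03786 = 1.1640
β_Maddox = 0.03225 / 0.03786 = 0.8518
β_Kestrel = 0.02415 / 0.03786 = 0.6379
β_P = Σ w_i β_i = 0.22×0.8938 + 0.06×0.6669 + 0.26×1.1640 + 0.22×0.8518 + 0.24×0.6379 = 0.8798
E(R_P) = R_f + β_P × MRP = 4.03% + 0.8798 × 9.27% = 12.19%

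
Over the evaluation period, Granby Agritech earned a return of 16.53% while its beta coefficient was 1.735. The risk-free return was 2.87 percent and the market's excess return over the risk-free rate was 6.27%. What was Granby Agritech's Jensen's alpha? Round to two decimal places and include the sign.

+2.78%

CAPM benchmark = R_f + β(R_m − R_f) = 2.87% + 1.735 × 6.27% = 13.74845%
α = actual − benchmark = 16.53% − 13.74845% = +2.78%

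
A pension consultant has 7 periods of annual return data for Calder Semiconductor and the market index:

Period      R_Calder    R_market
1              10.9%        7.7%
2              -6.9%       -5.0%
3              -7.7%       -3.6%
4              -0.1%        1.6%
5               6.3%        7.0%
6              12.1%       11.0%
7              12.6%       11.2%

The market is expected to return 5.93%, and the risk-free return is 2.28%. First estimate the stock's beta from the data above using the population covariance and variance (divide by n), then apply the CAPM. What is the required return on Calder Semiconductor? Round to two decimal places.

7.03%

Mean R_i = (10.9 − 6.9 − 7.7 − 0.1 + 6.3 + 12.1 + 12.6) / 7 = 3.8857%
Mean R_m = (7.7 − 5.0 − 3.6 + 1.6 + 7.0 + 11.0 + 11.2) / 7 = 4.2714%
Σ(R_i − R̄_i)(R_m − R̄_m) = 348.1271  ⇒  Cov = 348.1271 / 7 = 49.7324
Σ(R_m − R̄_m)² = 267.5343  ⇒  Var(R_m) = 267.5343 / 7 = 38.2192
β = Cov / Var(R_m) = 49.7324 / 38.2192 = 1.3012
MRP = 5.93% − 2.28% = 3.65%
E(R) = R_f + β × MRP = 2.28% + 1.3012 × 3.65% = 7.03%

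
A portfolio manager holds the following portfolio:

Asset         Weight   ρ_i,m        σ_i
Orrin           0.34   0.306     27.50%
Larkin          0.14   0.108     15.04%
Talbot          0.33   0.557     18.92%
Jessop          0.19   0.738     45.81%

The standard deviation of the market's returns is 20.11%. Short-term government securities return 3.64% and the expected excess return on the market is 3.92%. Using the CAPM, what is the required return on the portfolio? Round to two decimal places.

6.17%

β_Orrin = 0.306 × 27.50% / 20.11% = 0.4184
β_Larkin = 0.108 × 15.04% / 20.11% = 0.0808
β_Talbot = 0.557 × 18.92% / 20.11% = 0.5240
β_Jessop = 0.738 × 45.81% / 20.11% = 1.6811
β_P = Σ w_i β_i = 0.34×0.4184 + 0.14×0.0808 + 0.33×0.5240 + 0.19×1.6811 = 0.6459
E(R_P) = R_f + β_P × MRP = 3.64% + 0.6459 × 3.92% = 6.17%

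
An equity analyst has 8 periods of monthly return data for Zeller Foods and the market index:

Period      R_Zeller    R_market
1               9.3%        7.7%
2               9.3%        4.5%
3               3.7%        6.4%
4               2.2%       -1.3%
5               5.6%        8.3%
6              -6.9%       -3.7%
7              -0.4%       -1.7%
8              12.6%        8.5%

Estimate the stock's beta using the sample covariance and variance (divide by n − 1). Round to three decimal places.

1.057

Mean R_i = (9.3 + 9.3 + 3.7 + 2.2 + 5.6 − 6.9 − 0.4 + 12.6) / 8 = 4.4250%
Mean R_m = (7.7 + 4.5 + 6.4 − 1.3 + 8.3 − 3.7 − 1.7 + 8.5) / 8 = 3.5875%
Σ(R_i − R̄_i)(R_m − R̄_m) = 187.0725  ⇒  Cov = 187.0725 / 7 = 26.7246
Σ(R_m − R̄_m)² = 176.9488  ⇒  Var(R_m) = 176.9488 / 7 = 25.2784
β = Cov / Var(R_m) = 26.7246 / 25.2784 = 1.0572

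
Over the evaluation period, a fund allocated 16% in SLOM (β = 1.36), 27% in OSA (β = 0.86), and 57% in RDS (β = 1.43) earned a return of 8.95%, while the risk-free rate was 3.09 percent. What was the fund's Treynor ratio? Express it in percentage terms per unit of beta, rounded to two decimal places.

β_P = 0.16×1.36 + 0.27×0.86 + 0.57×1.43 = 1.2649
Treynor = (R_P − R_f) / β_P = (8.95% − 3.09%) / 1.2649 = 5.86% / 1.2649 = 4.63%

4.63%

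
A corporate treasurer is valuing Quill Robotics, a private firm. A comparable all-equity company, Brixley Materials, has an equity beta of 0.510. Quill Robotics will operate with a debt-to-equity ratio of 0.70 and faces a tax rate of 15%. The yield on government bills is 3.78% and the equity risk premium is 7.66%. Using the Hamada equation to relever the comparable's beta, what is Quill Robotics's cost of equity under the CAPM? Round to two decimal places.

10.01%

β_L = β_U × [1 + (1 − t)(D/E)] = 0.510 × [1 + (1 − 0.15) × 0.70]
    = 0.510 × [1 + 0.85 × 0.70] = 0.510 × 1.5950 = 0.8135
E(R) = R_f + β_L × MRP = 3.78% + 0.8135 × 7.66% = 10.01%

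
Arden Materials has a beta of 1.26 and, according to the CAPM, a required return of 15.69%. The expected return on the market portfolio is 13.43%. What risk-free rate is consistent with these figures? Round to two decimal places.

E(R) = R_f + β(E(R_m) − R_f) = R_f(1 − β) + β·E(R_m)
15.69% = R_f × (1 − 1.26) + 1.26 × 13.43%
15.69% = R_f × -0.26 + 16.9218%
R_f = (15.69% − 16.9218%) / -0.26 = 4.74%

4.74%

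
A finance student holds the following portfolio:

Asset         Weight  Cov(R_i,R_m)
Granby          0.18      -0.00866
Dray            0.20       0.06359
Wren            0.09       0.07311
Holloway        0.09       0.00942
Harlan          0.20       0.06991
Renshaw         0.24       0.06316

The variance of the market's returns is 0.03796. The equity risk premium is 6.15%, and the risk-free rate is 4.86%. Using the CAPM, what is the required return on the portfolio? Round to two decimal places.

β_Granby = -0.00866 / 0.03796 = -0.2281
β_Dray = 0.06359 / 0.03796 = 1.6752
β_Wren = 0.07311 / 0.03796 = 1.9260
β_Holloway = 0.00942 / 0.03796 = 0.2482
β_Harlan = 0.06991 / 0.03796 = 1.8417
β_Renshaw = 0.06316 / 0.03796 = 1.6639
β_P = Σ w_i β_i = 0.18×-0.2281 + 0.20×1.6752 + 0.09×1.9260 + 0.09×0.2482 + 0.20×1.8417 + 0.24×1.6639 = 1.2573
E(R_P) = R_f + β_P × MRP = 4.86% + 1.2573 × 6.15% = 12.59%

12.59%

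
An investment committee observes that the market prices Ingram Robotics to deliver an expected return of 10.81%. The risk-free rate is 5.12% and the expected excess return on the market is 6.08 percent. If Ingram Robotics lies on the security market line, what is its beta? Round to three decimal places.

β = (E(R) − R_f) / MRP = (10.81% − 5.12%) / 6.08% = 5.69% / 6.08% = 0.936

0.936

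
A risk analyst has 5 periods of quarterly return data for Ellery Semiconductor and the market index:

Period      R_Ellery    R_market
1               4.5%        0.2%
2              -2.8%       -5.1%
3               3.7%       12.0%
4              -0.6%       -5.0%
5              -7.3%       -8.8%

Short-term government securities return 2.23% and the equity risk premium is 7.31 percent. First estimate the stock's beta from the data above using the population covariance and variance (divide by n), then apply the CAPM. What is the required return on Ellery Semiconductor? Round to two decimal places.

5.66%

Mean R_i = (4.5 − 2.8 + 3.7 − 0.6 − 7.3) / 5 = -0.5000%
Mean R_m = (0.2 − 5.1 + 12.0 − 5.0 − 8.8) / 5 = -1.3400%
Σ(R_i − R̄_i)(R_m − R̄_m) = 123.4700  ⇒  Cov = 123.4700 / 5 = 24.6940
Σ(R_m − R̄_m)² = 263.5120  ⇒  Var(R_m) = 263.5120 / 5 = 52.7024
β = Cov / Var(R_m) = 24.6940 / 52.7024 = 0.4686
E(R) = R_f + β × MRP = 2.23% + 0.4686 × 7.31% = 5.66%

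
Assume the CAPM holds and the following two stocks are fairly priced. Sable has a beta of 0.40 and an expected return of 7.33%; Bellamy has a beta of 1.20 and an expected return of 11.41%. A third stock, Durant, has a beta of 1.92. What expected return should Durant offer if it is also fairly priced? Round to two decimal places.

MRP (SML slope) = (11.41% − 7.33%) / (1.20 − 0.40) = 4.08% / 0.80 = 5.1000%
R_f (intercept) = 7.33% − 0.40 × 5.1000% = 5.2900%
E(R_Durant) = R_f + β × MRP = 5.2900% + 1.92 × 5.1000% = 15.08%

15.08%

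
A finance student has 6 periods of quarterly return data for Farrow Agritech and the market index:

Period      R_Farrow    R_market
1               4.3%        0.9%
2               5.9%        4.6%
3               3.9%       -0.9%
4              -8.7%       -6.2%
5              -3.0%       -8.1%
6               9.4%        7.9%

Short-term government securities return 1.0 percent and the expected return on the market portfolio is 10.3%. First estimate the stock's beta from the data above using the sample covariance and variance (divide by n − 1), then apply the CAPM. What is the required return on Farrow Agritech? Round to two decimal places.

10.05%

Mean R_i = (4.3 + 5.9 + 3.9 − 8.7 − 3.0 + 9.4) / 6 = 1.9667%
Mean R_m = (0.9 + 4.6 − 0.9 − 6.2 − 8.1 + 7.9) / 6 = -0.3000%
Σ(R_i − R̄_i)(R_m − R̄_m) = 183.5400  ⇒  Cov = 183.5400 / 5 = 36.7080
Σ(R_m − R̄_m)² = 188.7000  ⇒  Var(R_m) = 188.7000 / 5 = 37.7400
β = Cov / Var(R_m) = 36.7080 / 37.7400 = 0.9727
MRP = 10.3% − 1.0% = 9.30%
E(R) = R_f + β × MRP = 1.0% + 0.9727 × 9.3% = 10.05%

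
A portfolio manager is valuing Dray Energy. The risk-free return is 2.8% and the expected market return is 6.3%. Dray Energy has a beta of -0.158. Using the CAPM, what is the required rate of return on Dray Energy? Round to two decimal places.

2.25%

Market risk premium = E(R_m) − R_f = 6.3% − 2.8% = 3.50%
E(R) = R_f + β × MRP = 2.8% + -0.158 × 3.5% = 2.25%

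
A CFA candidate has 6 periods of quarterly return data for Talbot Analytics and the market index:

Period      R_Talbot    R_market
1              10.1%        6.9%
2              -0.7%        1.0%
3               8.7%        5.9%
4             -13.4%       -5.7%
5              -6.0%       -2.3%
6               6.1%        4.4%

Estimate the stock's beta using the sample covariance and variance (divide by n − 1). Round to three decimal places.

Mean R_i = (10.1 − 0.7 + 8.7 − 13.4 − 6.0 + 6.1) / 6 = 0.8000%
Mean R_m = (6.9 + 1.0 + 5.9 − 5.7 − 2.3 + 4.4) / 6 = 1.7000%
Σ(R_i − R̄_i)(R_m − R̄_m) = 229.1800  ⇒  Cov = 229.1800 / 5 = 45.8360
Σ(R_m − R̄_m)² = 123.2200  ⇒  Var(R_m) = 123.2200 / 5 = 24.6440
β = Cov / Var(R_m) = 45.8360 / 24.6440 = 1.8599

1.860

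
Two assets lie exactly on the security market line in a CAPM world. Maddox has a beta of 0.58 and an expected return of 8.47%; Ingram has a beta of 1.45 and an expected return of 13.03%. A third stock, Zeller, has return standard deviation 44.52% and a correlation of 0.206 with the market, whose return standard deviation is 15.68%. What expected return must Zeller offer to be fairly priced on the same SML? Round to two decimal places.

MRP = (13.03% − 8.47%) / (1.45 − 0.58) = 5.2414%
R_f = 8.47% − 0.58 × 5.2414% = 5.4300%
β_Zeller = ρ·σ_i/σ_m = 0.206 × 44.52 / 15.68 = 0.5849
E(R_Zeller) = R_f + β × MRP = 5.4300% + 0.5849 × 5.2414% = 8.50%

8.50%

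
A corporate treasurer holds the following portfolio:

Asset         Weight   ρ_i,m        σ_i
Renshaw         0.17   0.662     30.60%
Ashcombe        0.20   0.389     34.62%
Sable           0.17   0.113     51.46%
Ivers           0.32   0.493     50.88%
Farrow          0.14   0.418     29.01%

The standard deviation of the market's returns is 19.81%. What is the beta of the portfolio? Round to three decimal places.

0.851

β_Renshaw = 0.662 × 30.60% / 19.81% = 1.0226
β_Ashcombe = 0.389 × 34.62% / 19.81% = 0.6798
β_Sable = 0.113 × 51.46% / 19.81% = 0.2935
β_Ivers = 0.493 × 50.88% / 19.81% = 1.2662
β_Farrow = 0.418 × 29.01% / 19.81% = 0.6121
β_P = Σ w_i β_i = 0.17×1.0226 + 0.20×0.6798 + 0.17×0.2935 + 0.32×1.2662 + 0.14×0.6121 = 0.8506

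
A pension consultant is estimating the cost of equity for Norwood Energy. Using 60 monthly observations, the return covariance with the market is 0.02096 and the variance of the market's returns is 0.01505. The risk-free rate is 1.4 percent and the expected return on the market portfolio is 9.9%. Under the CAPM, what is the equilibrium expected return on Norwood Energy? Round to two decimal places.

13.24%

β = Cov(R_i, R_m) / Var(R_m) = 0.02096 / 0.01505 = 1.3927
MRP = 9.9% − 1.4% = 8.50%
E(R) = R_f + β × MRP = 1.4% + 1.3927 × 8.5% = 13.24%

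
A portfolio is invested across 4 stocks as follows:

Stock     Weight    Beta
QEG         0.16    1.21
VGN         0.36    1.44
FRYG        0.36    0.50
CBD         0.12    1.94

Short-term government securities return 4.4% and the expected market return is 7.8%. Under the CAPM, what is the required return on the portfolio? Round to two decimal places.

8.22%

β_P = Σ w_i β_i = 0.16×1.21 + 0.36×1.44 + 0.36×0.50 + 0.12×1.94 = 1.1248
MRP = 7.8% − 4.4% = 3.40%
E(R_P) = R_f + β_P × MRP = 4.4% + 1.1248 × 3.4% = 8.22%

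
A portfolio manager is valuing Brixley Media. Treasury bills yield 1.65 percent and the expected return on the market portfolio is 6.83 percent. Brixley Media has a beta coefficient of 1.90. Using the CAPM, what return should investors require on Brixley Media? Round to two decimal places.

Market risk premium = E(R_m) − R_f = 6.83% − 1.65% = 5.18%
E(R) = R_f + β × MRP = 1.65% + 1.90 × 5.18% = 11.49%

11.49%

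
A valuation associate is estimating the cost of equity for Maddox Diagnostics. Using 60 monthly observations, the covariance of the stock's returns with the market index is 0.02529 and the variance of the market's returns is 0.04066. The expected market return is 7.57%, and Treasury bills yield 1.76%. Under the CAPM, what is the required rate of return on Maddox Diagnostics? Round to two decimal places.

β = Cov(R_i, R_m) / Var(R_m) = 0.02529 / 0.04066 = 0.6220
MRP = 7.57% − 1.76% = 5.81%
E(R) = R_f + β × MRP = 1.76% + 0.6220 × 5.81% = 5.37%

5.37%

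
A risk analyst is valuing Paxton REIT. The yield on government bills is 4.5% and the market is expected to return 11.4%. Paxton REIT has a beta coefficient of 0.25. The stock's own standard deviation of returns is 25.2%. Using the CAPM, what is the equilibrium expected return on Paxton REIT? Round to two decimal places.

Market risk premium = E(R_m) − R_f = 11.4% − 4.5% = 6.90%
E(R) = R_f + β × MRP = 4.5% + 0.25 × 6.9% = 6.23%

6.23%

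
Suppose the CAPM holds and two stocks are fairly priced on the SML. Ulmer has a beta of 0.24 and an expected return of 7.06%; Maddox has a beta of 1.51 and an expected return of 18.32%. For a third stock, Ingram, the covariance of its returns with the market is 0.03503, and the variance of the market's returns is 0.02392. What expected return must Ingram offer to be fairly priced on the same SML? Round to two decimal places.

17.92%

MRP = (18.32% − 7.06%) / (1.51 − 0.24) = 8.8661%
R_f = 7.06% − 0.24 × 8.8661% = 4.9321%
β_Ingram = Cov / Var(R_m) = 0.03503 / 0.02392 = 1.4645
E(R_Ingram) = R_f + β × MRP = 4.9321% + 1.4645 × 8.8661% = 17.92%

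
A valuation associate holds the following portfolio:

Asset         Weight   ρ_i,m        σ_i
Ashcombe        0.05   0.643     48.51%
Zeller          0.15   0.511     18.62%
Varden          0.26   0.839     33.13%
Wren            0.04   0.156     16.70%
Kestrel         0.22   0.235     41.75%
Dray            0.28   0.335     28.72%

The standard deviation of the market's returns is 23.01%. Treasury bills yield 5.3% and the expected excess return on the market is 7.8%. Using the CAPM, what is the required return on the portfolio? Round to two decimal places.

β_Ashcombe = 0.643 × 48.51% / 23.01% = 1.3556
β_Zeller = 0.511 × 18.62% / 23.01% = 0.4135
β_Varden = 0.839 × 33.13% / 23.01% = 1.2080
β_Wren = 0.156 × 16.70% / 23.01% = 0.1132
β_Kestrel = 0.235 × 41.75% / 23.01% = 0.4264
β_Dray = 0.335 × 28.72% / 23.01% = 0.4181
β_P = Σ w_i β_i = 0.05×1.3556 + 0.15×0.4135 + 0.26×1.2080 + 0.04×0.1132 + 0.22×0.4264 + 0.28×0.4181 = 0.6593
E(R_P) = R_f + β_P × MRP = 5.3% + 0.6593 × 7.8% = 10.44%

10.44%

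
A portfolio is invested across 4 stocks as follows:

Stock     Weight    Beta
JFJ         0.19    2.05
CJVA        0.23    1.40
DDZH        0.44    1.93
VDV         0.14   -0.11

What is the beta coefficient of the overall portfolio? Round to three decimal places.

1.545

β_P = Σ w_i β_i = 0.19×2.05 + 0.23×1.40 + 0.44×1.93 + 0.14×-0.11 = 1.5453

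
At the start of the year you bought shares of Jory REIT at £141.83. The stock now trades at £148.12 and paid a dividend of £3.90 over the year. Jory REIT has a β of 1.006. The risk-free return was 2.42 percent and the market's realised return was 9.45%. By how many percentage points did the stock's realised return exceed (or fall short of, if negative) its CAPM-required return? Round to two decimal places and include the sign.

-2.31%

Realised HPR = (P1 + D1 − P0) / P0 = (148.12 + 3.90 − 141.83) / 141.83 = 10.19 / 141.83 = 7.1847%
MRP = 9.45% − 2.42% = 7.03%
CAPM required = R_f + β·MRP = 2.42% + 1.006 × 7.03% = 9.49218%
α = realised − required = 7.1847% − 9.49218% = -2.31%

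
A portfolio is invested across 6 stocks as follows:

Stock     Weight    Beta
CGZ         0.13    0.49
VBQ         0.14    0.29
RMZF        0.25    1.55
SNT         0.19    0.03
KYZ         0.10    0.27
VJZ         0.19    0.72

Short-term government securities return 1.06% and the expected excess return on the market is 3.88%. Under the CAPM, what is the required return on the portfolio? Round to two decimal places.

β_P = Σ w_i β_i = 0.13×0.49 + 0.14×0.29 + 0.25×1.55 + 0.19×0.03 + 0.10×0.27 + 0.19×0.72 = 0.6613
E(R_P) = R_f + β_P × MRP = 1.06% + 0.6613 × 3.88% = 3.63%

3.63%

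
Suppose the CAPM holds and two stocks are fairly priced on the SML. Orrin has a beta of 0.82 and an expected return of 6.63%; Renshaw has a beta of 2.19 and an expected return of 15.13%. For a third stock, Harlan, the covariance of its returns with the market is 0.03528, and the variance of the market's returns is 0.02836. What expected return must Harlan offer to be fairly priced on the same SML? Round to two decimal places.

MRP = (15.13% − 6.63%) / (2.19 − 0.82) = 6.2044%
R_f = 6.63% − 0.82 × 6.2044% = 1.5424%
β_Harlan = Cov / Var(R_m) = 0.03528 / 0.02836 = 1.2440
E(R_Harlan) = R_f + β × MRP = 1.5424% + 1.2440 × 6.2044% = 9.26%

9.26%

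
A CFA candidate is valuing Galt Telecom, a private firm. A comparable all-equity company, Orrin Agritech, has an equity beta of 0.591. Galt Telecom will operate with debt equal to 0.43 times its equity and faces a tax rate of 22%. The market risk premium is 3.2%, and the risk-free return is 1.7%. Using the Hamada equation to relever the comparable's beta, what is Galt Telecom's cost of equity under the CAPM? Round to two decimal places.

4.23%

β_L = β_U × [1 + (1 − t)(D/E)] = 0.591 × [1 + (1 − 0.22) × 0.43]
    = 0.591 × [1 + 0.78 × 0.43] = 0.591 × 1.3354 = 0.7892
E(R) = R_f + β_L × MRP = 1.7% + 0.7892 × 3.2% = 4.23%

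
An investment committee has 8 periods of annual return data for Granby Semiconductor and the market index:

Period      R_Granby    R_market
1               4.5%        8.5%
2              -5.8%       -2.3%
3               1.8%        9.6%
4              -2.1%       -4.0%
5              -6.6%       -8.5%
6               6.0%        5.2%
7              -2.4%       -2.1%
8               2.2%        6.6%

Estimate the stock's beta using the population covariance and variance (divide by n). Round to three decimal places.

0.603

Mean R_i = (4.5 − 5.8 + 1.8 − 2.1 − 6.6 + 6.0 − 2.4 + 2.2) / 8 = -0.3000%
Mean R_m = (8.5 − 2.3 + 9.6 − 4.0 − 8.5 + 5.2 − 2.1 + 6.6) / 8 = 1.6250%
Σ(R_i − R̄_i)(R_m − R̄_m) = 188.0300  ⇒  Cov = 188.0300 / 8 = 23.5038
Σ(R_m − R̄_m)² = 311.8350  ⇒  Var(R_m) = 311.8350 / 8 = 38.9794
β = Cov / Var(R_m) = 23.5038 / 38.9794 = 0.6030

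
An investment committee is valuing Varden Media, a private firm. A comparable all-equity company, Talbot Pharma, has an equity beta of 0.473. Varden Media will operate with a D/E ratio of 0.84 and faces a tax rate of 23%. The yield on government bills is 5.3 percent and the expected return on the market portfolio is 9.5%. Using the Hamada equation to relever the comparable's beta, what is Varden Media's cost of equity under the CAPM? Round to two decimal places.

8.57%

β_L = β_U × [1 + (1 − t)(D/E)] = 0.473 × [1 + (1 − 0.23) × 0.84]
    = 0.473 × [1 + 0.77 × 0.84] = 0.473 × 1.6468 = 0.7789
MRP = 9.5% − 5.3% = 4.20%
E(R) = R_f + β_L × MRP = 5.3% + 0.7789 × 4.2% = 8.57%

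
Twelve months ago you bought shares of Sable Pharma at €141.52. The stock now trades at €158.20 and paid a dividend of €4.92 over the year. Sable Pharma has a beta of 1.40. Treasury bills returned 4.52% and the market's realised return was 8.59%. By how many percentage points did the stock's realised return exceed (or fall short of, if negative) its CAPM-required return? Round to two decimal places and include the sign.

Realised HPR = (P1 + D1 − P0) / P0 = (158.20 + 4.92 − 141.52) / 141.52 = 21.60 / 141.52 = 15.2629%
MRP = 8.59% − 4.52% = 4.07%
CAPM required = R_f + β·MRP = 4.52% + 1.40 × 4.07% = 10.2180%
α = realised − required = 15.2629% − 10.2180% = +5.04%

+5.04%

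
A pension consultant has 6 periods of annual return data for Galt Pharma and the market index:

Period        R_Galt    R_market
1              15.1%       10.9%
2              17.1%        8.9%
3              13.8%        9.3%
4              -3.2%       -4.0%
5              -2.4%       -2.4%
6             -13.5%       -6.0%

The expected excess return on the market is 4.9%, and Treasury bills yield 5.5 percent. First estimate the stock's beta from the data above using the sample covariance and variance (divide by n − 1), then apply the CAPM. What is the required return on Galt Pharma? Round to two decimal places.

13.28%

Mean R_i = (15.1 + 17.1 + 13.8 − 3.2 − 2.4 − 13.5) / 6 = 4.4833%
Mean R_m = (10.9 + 8.9 + 9.3 − 4.0 − 2.4 − 6.0) / 6 = 2.7833%
Σ(R_i − R̄_i)(R_m − R̄_m) = 469.8083  ⇒  Cov = 469.8083 / 5 = 93.9617
Σ(R_m − R̄_m)² = 295.7883  ⇒  Var(R_m) = 295.7883 / 5 = 59.1577
β = Cov / Var(R_m) = 93.9617 / 59.1577 = 1.5883
E(R) = R_f + β × MRP = 5.5% + 1.5883 × 4.9% = 13.28%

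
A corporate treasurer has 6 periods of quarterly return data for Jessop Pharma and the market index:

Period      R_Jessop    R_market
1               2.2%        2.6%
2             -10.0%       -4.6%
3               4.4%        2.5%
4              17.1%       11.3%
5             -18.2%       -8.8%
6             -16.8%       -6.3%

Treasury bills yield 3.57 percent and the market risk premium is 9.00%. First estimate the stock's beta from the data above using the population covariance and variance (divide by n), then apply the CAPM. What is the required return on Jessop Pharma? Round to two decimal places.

Mean R_i = (2.2 − 10.0 + 4.4 + 17.1 − 18.2 − 16.8) / 6 = -3.5500%
Mean R_m = (2.6 − 4.6 + 2.5 + 11.3 − 8.8 − 6.3) / 6 = -0.5500%
Σ(R_i − R̄_i)(R_m − R̄_m) = 510.2350  ⇒  Cov = 510.2350 / 6 = 85.0392
Σ(R_m − R̄_m)² = 277.1750  ⇒  Var(R_m) = 277.1750 / 6 = 46.1958
β = Cov / Var(R_m) = 85.0392 / 46.1958 = 1.8408
E(R) = R_f + β × MRP = 3.57% + 1.8408 × 9.00% = 20.14%

20.14%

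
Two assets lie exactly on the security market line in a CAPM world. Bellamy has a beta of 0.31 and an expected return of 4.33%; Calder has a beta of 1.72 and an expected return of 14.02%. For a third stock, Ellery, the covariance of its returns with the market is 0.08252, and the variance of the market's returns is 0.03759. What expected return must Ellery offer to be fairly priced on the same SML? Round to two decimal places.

MRP = (14.02% − 4.33%) / (1.72 − 0.31) = 6.8723%
R_f = 4.33% − 0.31 × 6.8723% = 2.1996%
β_Ellery = Cov / Var(R_m) = 0.08252 / 0.03759 = 2.1953
E(R_Ellery) = R_f + β × MRP = 2.1996% + 2.1953 × 6.8723% = 17.29%

17.29%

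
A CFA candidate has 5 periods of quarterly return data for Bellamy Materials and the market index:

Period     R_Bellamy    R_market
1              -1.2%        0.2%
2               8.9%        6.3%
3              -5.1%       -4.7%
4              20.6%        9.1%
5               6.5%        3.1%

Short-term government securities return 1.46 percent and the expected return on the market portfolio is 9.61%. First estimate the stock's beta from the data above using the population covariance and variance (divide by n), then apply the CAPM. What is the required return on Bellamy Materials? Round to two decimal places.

15.93%

Mean R_i = (-1.2 + 8.9 − 5.1 + 20.6 + 6.5) / 5 = 5.9400%
Mean R_m = (0.2 + 6.3 − 4.7 + 9.1 + 3.1) / 5 = 2.8000%
Σ(R_i − R̄_i)(R_m − R̄_m) = 204.2500  ⇒  Cov = 204.2500 / 5 = 40.8500
Σ(R_m − R̄_m)² = 115.0400  ⇒  Var(R_m) = 115.0400 / 5 = 23.0080
β = Cov / Var(R_m) = 40.8500 / 23.0080 = 1.7755
MRP = 9.61% − 1.46% = 8.15%
E(R) = R_f + β × MRP = 1.46% + 1.7755 × 8.15% = 15.93%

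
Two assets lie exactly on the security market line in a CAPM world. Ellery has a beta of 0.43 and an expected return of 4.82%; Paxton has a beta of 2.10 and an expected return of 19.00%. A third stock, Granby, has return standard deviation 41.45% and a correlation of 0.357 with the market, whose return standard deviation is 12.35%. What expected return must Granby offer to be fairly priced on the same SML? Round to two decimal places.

MRP = (19.00% − 4.82%) / (2.10 − 0.43) = 8.4910%
R_f = 4.82% − 0.43 × 8.4910% = 1.1689%
β_Granby = ρ·σ_i/σ_m = 0.357 × 41.45 / 12.35 = 1.1982
E(R_Granby) = R_f + β × MRP = 1.1689% + 1.1982 × 8.4910% = 11.34%

11.34%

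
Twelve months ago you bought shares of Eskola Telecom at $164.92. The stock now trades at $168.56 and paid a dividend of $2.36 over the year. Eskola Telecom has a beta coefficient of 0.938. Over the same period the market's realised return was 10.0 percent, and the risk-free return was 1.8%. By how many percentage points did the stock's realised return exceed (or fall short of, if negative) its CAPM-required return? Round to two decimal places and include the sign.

Realised HPR = (P1 + D1 − P0) / P0 = (168.56 + 2.36 − 164.92) / 164.92 = 6.00 / 164.92 = 3.6381%
MRP = 10.0% − 1.8% = 8.20%
CAPM required = R_f + β·MRP = 1.8% + 0.938 × 8.2% = 9.4916%
α = realised − required = 3.6381% − 9.4916% = -5.85%

-5.85%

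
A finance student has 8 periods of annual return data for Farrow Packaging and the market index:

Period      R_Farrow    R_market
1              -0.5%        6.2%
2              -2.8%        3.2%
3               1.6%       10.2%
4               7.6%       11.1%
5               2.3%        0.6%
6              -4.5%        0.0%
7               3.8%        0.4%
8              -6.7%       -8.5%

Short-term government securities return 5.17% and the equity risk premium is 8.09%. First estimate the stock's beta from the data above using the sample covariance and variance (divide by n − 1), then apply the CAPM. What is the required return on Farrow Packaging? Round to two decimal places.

9.37%

Mean R_i = (-0.5 − 2.8 + 1.6 + 7.6 + 2.3 − 4.5 + 3.8 − 6.7) / 8 = 0.1000%
Mean R_m = (6.2 + 3.2 + 10.2 + 11.1 + 0.6 + 0.0 + 0.4 − 8.5) / 8 = 2.9000%
Σ(R_i − R̄_i)(R_m − R̄_m) = 146.1500  ⇒  Cov = 146.1500 / 7 = 20.8786
Σ(R_m − R̄_m)² = 281.4200  ⇒  Var(R_m) = 281.4200 / 7 = 40.2029
β = Cov / Var(R_m) = 20.8786 / 40.2029 = 0.5193
E(R) = R_f + β × MRP = 5.17% + 0.5193 × 8.09% = 9.37%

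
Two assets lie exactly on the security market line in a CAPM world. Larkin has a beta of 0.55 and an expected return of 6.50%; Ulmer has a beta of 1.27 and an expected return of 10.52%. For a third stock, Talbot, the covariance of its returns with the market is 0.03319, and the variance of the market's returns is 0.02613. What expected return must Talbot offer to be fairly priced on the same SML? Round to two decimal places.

MRP = (10.52% − 6.50%) / (1.27 − 0.55) = 5.5833%
R_f = 6.50% − 0.55 × 5.5833% = 3.4292%
β_Talbot = Cov / Var(R_m) = 0.03319 / 0.02613 = 1.2702
E(R_Talbot) = R_f + β × MRP = 3.4292% + 1.2702 × 5.5833% = 10.52%

10.52%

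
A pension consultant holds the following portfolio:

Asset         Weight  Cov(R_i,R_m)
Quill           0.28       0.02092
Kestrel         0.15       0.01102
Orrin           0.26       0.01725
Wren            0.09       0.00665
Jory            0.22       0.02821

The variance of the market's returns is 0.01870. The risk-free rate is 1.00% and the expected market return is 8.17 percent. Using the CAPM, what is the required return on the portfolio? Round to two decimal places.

8.21%

β_Quill = 0.02092 / 0.01870 = 1.1187
β_Kestrel = 0.01102 / 0.01870 = 0.5893
β_Orrin = 0.01725 / 0.01870 = 0.9225
β_Wren = 0.00665 / 0.01870 = 0.3556
β_Jory = 0.02821 / 0.01870 = 1.5086
β_P = Σ w_i β_i = 0.28×1.1187 + 0.15×0.5893 + 0.26×0.9225 + 0.09×0.3556 + 0.22×1.5086 = 1.0054
MRP = 8.17% − 1.00% = 7.17%
E(R_P) = R_f + β_P × MRP = 1.00% + 1.0054 × 7.17% = 8.21%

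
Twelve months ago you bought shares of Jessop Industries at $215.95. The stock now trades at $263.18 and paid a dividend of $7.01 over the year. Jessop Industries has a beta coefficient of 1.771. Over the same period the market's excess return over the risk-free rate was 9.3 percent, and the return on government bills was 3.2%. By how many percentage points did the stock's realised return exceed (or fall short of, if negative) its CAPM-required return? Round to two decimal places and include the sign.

+5.45%

Realised HPR = (P1 + D1 − P0) / P0 = (263.18 + 7.01 − 215.95) / 215.95 = 54.24 / 215.95 = 25.1169%
CAPM required = R_f + β·MRP = 3.2% + 1.771 × 9.3% = 19.6703%
α = realised − required = 25.1169% − 19.6703% = +5.45%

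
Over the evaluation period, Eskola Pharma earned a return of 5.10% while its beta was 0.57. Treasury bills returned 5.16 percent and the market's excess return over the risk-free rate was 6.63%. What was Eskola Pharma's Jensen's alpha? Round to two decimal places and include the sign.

CAPM benchmark = R_f + β(R_m − R_f) = 5.16% + 0.57 × 6.63% = 8.9391%
α = actual − benchmark = 5.10% − 8.9391% = -3.84%

-3.84%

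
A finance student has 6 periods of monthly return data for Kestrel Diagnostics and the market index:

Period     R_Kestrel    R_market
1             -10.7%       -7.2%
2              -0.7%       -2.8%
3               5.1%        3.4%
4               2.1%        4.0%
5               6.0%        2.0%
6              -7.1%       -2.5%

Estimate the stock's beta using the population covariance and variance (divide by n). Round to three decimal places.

Mean R_i = (-10.7 − 0.7 + 5.1 + 2.1 + 6.0 − 7.1) / 6 = -0.8833%
Mean R_m = (-7.2 − 2.8 + 3.4 + 4.0 + 2.0 − 2.5) / 6 = -0.5167%
Σ(R_i − R̄_i)(R_m − R̄_m) = 131.7517  ⇒  Cov = 131.7517 / 6 = 21.9586
Σ(R_m − R̄_m)² = 95.8883  ⇒  Var(R_m) = 95.8883 / 6 = 15.9814
β = Cov / Var(R_m) = 21.9586 / 15.9814 = 1.3740

1.374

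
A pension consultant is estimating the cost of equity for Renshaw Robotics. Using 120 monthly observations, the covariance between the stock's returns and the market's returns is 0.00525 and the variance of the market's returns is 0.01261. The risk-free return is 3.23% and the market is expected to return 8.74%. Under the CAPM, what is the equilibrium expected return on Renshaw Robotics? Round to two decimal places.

5.52%

β = Cov(R_i, R_m) / Var(R_m) = 0.00525 / 0.01261 = 0.4163
MRP = 8.74% − 3.23% = 5.51%
E(R) = R_f + β × MRP = 3.23% + 0.4163 × 5.51% = 5.52%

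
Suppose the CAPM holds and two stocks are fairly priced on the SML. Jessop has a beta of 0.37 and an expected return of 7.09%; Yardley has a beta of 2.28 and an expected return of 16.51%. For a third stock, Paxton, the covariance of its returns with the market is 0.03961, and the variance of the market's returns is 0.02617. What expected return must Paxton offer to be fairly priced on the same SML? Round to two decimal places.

MRP = (16.51% − 7.09%) / (2.28 − 0.37) = 4.9319%
R_f = 7.09% − 0.37 × 4.9319% = 5.2652%
β_Paxton = Cov / Var(R_m) = 0.03961 / 0.02617 = 1.5136
E(R_Paxton) = R_f + β × MRP = 5.2652% + 1.5136 × 4.9319% = 12.73%

12.73%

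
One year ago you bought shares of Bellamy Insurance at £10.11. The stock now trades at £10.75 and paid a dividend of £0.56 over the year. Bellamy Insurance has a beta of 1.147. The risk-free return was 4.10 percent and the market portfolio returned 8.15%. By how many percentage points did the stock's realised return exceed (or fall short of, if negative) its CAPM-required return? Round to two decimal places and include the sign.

+3.12%

Realised HPR = (P1 + D1 − P0) / P0 = (10.75 + 0.56 − 10.11) / 10.11 = 1.20 / 10.11 = 11.8694%
MRP = 8.15% − 4.10% = 4.05%
CAPM required = R_f + β·MRP = 4.10% + 1.147 × 4.05% = 8.74535%
α = realised − required = 11.8694% − 8.74535% = +3.12%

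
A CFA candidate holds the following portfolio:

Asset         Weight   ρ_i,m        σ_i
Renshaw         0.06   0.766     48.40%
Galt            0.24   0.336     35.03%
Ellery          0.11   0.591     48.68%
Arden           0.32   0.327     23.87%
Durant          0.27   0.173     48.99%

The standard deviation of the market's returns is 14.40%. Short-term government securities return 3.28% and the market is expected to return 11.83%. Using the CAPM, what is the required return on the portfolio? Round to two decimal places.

11.00%

β_Renshaw = 0.766 × 48.40% / 14.40% = 2.5746
β_Galt = 0.336 × 35.03% / 14.40% = 0.8174
β_Ellery = 0.591 × 48.68% / 14.40% = 1.9979
β_Arden = 0.327 × 23.87% / 14.40% = 0.5420
β_Durant = 0.173 × 48.99% / 14.40% = 0.5886
β_P = Σ w_i β_i = 0.06×2.5746 + 0.24×0.8174 + 0.11×1.9979 + 0.32×0.5420 + 0.27×0.5886 = 0.9028
MRP = 11.83% − 3.28% = 8.55%
E(R_P) = R_f + β_P × MRP = 3.28% + 0.9028 × 8.55% = 11.00%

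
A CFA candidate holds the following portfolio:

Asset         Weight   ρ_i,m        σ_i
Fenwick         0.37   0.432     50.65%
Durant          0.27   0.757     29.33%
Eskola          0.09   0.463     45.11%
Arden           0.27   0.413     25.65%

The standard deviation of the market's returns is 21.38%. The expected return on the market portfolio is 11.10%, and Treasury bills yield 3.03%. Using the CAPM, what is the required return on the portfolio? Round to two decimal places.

β_Fenwick = 0.432 × 50.65% / 21.38% = 1.0234
β_Durant = 0.757 × 29.33% / 21.38% = 1.0385
β_Eskola = 0.463 × 45.11% / 21.38% = 0.9769
β_Arden = 0.413 × 25.65% / 21.38% = 0.4955
β_P = Σ w_i β_i = 0.37×1.0234 + 0.27×1.0385 + 0.09×0.9769 + 0.27×0.4955 = 0.8808
MRP = 11.10% − 3.03% = 8.07%
E(R_P) = R_f + β_P × MRP = 3.03% + 0.8808 × 8.07% = 10.14%

10.14%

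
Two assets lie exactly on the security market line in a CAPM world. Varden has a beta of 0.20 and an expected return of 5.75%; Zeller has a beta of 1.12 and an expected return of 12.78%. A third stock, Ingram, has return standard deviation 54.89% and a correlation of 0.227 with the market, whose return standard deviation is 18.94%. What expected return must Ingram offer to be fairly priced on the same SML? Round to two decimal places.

9.25%

MRP = (12.78% − 5.75%) / (1.12 − 0.20) = 7.6413%
R_f = 5.75% − 0.20 × 7.6413% = 4.2217%
β_Ingram = ρ·σ_i/σ_m = 0.227 × 54.89 / 18.94 = 0.6579
E(R_Ingram) = R_f + β × MRP = 4.2217% + 0.6579 × 7.6413% = 9.25%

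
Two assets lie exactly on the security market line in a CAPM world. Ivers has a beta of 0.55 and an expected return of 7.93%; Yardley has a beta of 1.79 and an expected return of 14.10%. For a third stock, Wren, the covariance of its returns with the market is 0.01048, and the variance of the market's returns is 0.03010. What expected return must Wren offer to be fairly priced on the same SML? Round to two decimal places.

6.93%

MRP = (14.10% − 7.93%) / (1.79 − 0.55) = 4.9758%
R_f = 7.93% − 0.55 × 4.9758% = 5.1933%
β_Wren = Cov / Var(R_m) = 0.01048 / 0.03010 = 0.3482
E(R_Wren) = R_f + β × MRP = 5.1933% + 0.3482 × 4.9758% = 6.93%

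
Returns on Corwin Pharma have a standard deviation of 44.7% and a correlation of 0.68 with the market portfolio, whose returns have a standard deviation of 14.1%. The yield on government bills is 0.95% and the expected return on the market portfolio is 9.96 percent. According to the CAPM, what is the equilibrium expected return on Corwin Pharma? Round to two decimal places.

β = ρ × σ_i / σ_m = 0.68 × 44.7% / 14.1% = 2.1557
MRP = 9.96% − 0.95% = 9.01%
E(R) = 0.95% + 2.1557 × 9.01% = 20.37%

20.37%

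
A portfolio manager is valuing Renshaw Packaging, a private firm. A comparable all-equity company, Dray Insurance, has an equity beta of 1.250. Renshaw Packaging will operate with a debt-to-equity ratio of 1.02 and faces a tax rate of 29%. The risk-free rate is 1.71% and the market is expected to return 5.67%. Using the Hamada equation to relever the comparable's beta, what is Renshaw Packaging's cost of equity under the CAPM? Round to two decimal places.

10.24%

β_L = β_U × [1 + (1 − t)(D/E)] = 1.250 × [1 + (1 − 0.29) × 1.02]
    = 1.250 × [1 + 0.71 × 1.02] = 1.250 × 1.7242 = 2.1553
MRP = 5.67% − 1.71% = 3.96%
E(R) = R_f + β_L × MRP = 1.71% + 2.1553 × 3.96% = 10.24%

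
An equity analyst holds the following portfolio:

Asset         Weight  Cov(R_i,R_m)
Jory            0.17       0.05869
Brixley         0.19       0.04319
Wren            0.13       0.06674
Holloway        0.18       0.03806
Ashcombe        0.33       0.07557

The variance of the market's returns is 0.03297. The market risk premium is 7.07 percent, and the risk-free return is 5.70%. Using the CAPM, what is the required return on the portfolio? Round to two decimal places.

β_Jory = 0.05869 / 0.03297 = 1.7801
β_Brixley = 0.04319 / 0.03297 = 1.3100
β_Wren = 0.06674 / 0.03297 = 2.0243
β_Holloway = 0.03806 / 0.03297 = 1.1544
β_Ashcombe = 0.07557 / 0.03297 = 2.2921
β_P = Σ w_i β_i = 0.17×1.7801 + 0.19×1.3100 + 0.13×2.0243 + 0.18×1.1544 + 0.33×2.2921 = 1.7789
E(R_P) = R_f + β_P × MRP = 5.70% + 1.7789 × 7.07% = 18.28%

18.28%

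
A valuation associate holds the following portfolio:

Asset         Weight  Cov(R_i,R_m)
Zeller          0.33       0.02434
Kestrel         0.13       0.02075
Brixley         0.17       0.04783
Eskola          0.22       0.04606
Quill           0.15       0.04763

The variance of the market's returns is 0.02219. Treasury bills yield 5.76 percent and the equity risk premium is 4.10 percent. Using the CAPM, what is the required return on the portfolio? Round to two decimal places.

12.44%

β_Zeller = 0.02434 / 0.02219 = 1.0969
β_Kestrel = 0.02075 / 0.02219 = 0.9351
β_Brixley = 0.04783 / 0.02219 = 2.1555
β_Eskola = 0.04606 / 0.02219 = 2.0757
β_Quill = 0.04763 / 0.02219 = 2.1465
β_P = Σ w_i β_i = 0.33×1.0969 + 0.13×0.9351 + 0.17×2.1555 + 0.22×2.0757 + 0.15×2.1465 = 1.6286
E(R_P) = R_f + β_P × MRP = 5.76% + 1.6286 × 4.10% = 12.44%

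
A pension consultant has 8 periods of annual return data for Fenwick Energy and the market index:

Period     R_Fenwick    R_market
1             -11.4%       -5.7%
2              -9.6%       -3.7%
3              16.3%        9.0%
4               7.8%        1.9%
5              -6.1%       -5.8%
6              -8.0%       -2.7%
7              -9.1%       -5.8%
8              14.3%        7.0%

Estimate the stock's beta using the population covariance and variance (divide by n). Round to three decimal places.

Mean R_i = (-11.4 − 9.6 + 16.3 + 7.8 − 6.1 − 8.0 − 9.1 + 14.3) / 8 = -0.7250%
Mean R_m = (-5.7 − 3.7 + 9.0 + 1.9 − 5.8 − 2.7 − 5.8 + 7.0) / 8 = -0.7250%
Σ(R_i − R̄_i)(R_m − R̄_m) = 467.6750  ⇒  Cov = 467.6750 / 8 = 58.4594
Σ(R_m − R̄_m)² = 250.1550  ⇒  Var(R_m) = 250.1550 / 8 = 31.2694
β = Cov / Var(R_m) = 58.4594 / 31.2694 = 1.8695

1.870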